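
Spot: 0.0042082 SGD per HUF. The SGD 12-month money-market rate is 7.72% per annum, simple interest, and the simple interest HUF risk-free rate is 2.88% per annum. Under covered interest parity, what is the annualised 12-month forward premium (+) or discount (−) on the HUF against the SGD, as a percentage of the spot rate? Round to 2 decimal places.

T = 1 year.
F = S · g_SGD/g_HUF = 0.0042082 × 1.077200/1.028800 = 0.0044061752.
(F − S)/S ÷ T = (0.0044061752 − 0.0042082)/0.0042082/1 = 0.047045 → 4.70%.

+4.70%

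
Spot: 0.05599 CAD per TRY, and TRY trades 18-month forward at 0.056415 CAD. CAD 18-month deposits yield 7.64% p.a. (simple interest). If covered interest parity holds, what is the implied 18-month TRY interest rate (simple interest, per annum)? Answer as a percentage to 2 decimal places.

7.08%

T = 18/12 years.
CIP gives F = S · g_CAD/g_TRY, so g_CAD/g_TRY = 0.056415/0.05599 = 1.0075906.
The CAD side grows by 1 + 0.0764×18/12 = 1.114600.
So the TRY growth factor = 1.1062033.
(1.1062033 − 1)/T = 0.070802, i.e. 7.08%.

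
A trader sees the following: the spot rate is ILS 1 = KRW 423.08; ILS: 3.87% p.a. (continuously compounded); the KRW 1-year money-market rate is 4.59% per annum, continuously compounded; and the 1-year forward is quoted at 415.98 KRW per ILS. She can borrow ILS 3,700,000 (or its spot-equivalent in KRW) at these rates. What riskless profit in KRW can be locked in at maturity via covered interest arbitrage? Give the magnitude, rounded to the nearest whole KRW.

T = 1 year.
Keep in ILS, deliver into the forward: 3,700,000·1.03945859929·415.98 = KRW 1,599,857,756.09.
Swap to KRW now, deposit: 3,700,000·423.08·1.046969708751 = KRW 1,638,922,194.20.
The quoted forward undervalues ILS, so borrow ILS, convert to KRW at spot, deposit the KRW at 4.59%, and buy ILS forward at 415.98 to cover the loan.
The gap between the two covered legs is KRW 39,064,438.

KRW 39,064,438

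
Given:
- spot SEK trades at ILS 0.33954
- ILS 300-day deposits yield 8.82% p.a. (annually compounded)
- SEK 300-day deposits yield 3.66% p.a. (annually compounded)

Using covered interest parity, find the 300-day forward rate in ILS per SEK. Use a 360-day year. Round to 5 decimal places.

0.35357

T = 300/360 years.
ILS accumulates by (1 + 0.0882)^(300/360) = 1.0729775.
SEK accumulates by (1 + 0.0366)^(300/360) = 1.0304083.
Forward (ILS per SEK) = 0.33954 × 1.0729775 / 1.0304083 = 0.3535674.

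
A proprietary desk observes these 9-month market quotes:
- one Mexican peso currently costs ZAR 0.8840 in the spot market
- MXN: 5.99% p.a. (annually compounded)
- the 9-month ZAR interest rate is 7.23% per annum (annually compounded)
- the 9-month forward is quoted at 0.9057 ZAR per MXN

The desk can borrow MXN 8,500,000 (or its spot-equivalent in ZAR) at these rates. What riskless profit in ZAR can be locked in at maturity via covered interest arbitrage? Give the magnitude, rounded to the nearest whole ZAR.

ZAR 123,905

T = 9/12 years.
Route A — deposit MXN, sell forward: 8,500,000 × 1.044596747 × 0.9057 = ZAR 8,041,775.83.
Route B — convert at spot, deposit ZAR: 8,500,000 × 0.8840 × 1.053749131 = ZAR 7,917,870.97.
The quoted forward overvalues MXN, so borrow ZAR, buy MXN at spot, deposit the MXN at 5.99%, and sell the proceeds forward at 0.9057.
Profit = 8,041,775.83 − 7,917,870.97 = ZAR 123,905.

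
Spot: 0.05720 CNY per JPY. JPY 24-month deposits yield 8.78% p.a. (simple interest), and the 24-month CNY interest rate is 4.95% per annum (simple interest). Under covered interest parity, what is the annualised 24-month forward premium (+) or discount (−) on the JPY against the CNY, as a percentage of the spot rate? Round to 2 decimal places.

-3.26%

T = 2 years.
CIP forward (CNY per JPY) = 0.0572 × 1.099000/1.175600 = 0.05347295.
(F − S)/S ÷ T = (0.05347295 − 0.0572)/0.0572/2 = -0.032579 → -3.26%.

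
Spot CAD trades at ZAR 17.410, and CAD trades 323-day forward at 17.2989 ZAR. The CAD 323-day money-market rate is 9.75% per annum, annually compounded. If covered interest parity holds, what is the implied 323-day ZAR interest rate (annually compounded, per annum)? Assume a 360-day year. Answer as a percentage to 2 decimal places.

T = 323/360 years.
CIP gives F = S · g_ZAR/g_CAD, so g_ZAR/g_CAD = 17.2989/17.41 = 0.9936186.
CAD growth factor: (1 + 0.0975)^(323/360) = 1.0870558.
That pins the ZAR growth at 1.0801189.
Annualise: 1.0801189^(360/323) − 1 = 0.089697 = 8.97%.

8.97%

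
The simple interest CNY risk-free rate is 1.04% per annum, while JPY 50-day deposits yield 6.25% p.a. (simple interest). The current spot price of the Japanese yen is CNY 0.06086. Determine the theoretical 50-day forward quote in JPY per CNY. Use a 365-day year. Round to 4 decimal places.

16.5483

T = 50/365 years.
Growth of 1 CNY over T: 1 + 0.0104×50/365 = 1.00142466.
Growth of 1 JPY over T: 1 + 0.0625×50/365 = 1.00856164.
CIP: F = S · (grow CNY)/(grow JPY) = 0.06086 × 1.00142466/1.00856164 = 0.060429331 CNY per JPY.
Invert for JPY per CNY: 1 / 0.060429331 = 16.5483.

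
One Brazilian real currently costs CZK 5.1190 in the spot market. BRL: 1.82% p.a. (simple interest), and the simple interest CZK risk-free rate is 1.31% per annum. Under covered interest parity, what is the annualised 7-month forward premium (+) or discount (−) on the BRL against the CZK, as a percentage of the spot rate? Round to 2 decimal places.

T = 7/12 years.
CIP forward (CZK per BRL) = 5.119 × 1.0076417/1.0106167 = 5.1039310.
Annualised premium = (F − S)/S × (1/T) = (5.1039310 − 5.119)/5.119 ÷ (7/12) = -0.50%.

-0.50%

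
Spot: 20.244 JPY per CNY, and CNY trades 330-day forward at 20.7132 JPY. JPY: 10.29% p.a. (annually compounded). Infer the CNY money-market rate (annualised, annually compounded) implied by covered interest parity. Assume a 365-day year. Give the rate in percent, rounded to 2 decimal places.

T = 330/365 years.
CIP gives F = S · g_JPY/g_CNY, so g_JPY/g_CNY = 20.7132/20.244 = 1.0231772.
JPY growth factor: (1 + 0.1029)^(330/365) = 1.0925903.
So the CNY growth factor = 1.0678407.
Annualise: 1.0678407^(365/330) − 1 = 0.075301 = 7.53%.

7.53%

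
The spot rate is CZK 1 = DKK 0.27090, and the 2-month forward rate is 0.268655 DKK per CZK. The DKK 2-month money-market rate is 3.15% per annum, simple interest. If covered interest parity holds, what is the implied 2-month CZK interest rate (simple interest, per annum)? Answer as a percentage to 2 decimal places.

T = 2/12 years.
F/S = 0.268655/0.2709 = 0.9917128 = (growth of DKK) / (growth of CZK).
DKK growth factor: 1 + 0.0315×2/12 = 1.005250.
That pins the CZK growth at 1.0136503.
(1.0136503 − 1)/T = 0.081902, i.e. 8.19%.

8.19%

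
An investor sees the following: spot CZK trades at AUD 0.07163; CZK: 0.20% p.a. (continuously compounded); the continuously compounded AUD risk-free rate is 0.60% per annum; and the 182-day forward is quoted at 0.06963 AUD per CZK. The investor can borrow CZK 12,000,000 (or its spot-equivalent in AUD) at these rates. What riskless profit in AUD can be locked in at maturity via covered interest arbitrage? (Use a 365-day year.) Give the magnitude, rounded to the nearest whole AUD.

AUD 25,742

T = 182/365 years.
Keep in CZK, deliver into the forward: 12,000,000·1.00099776·0.06963 = AUD 836,393.69.
Swap to AUD now, deposit: 12,000,000·0.07163·1.00299626 = AUD 862,135.47.
The quoted forward undervalues CZK, so borrow CZK, convert to AUD at spot, deposit the AUD at 0.60%, and buy CZK forward at 0.06963 to cover the loan.
Arbitrage profit = |836,393.69 − 862,135.47| = AUD 25,742.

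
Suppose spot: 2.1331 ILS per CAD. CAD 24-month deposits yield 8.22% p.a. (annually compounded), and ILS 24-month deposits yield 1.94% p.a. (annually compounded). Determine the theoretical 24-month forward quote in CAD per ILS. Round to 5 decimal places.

0.52834

T = 2 years.
Growth of 1 ILS over T: (1 + 0.0194)^2 = 1.0391764.
CAD accumulates by (1 + 0.0822)^2 = 1.1711568.
So F = 2.1331 × 1.0391764 / 1.1711568 = 1.892716 (ILS/CAD).
Quoted the other way: 1/1.892716 = 0.52834 CAD per ILS.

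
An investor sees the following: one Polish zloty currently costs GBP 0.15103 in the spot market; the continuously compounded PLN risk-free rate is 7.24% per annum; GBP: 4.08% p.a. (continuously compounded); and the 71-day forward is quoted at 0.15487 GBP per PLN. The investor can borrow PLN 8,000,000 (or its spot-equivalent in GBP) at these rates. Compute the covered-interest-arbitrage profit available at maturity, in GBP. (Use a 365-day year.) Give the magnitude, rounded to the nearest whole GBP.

T = 71/365 years.
Keep in PLN, deliver into the forward: 8,000,000·1.014182924·0.15487 = GBP 1,256,532.08.
Swap to GBP now, deposit: 8,000,000·0.15103·1.007968015 = GBP 1,217,867.27.
The quoted forward overvalues PLN, so borrow GBP, buy PLN at spot, deposit the PLN at 7.24%, and sell the proceeds forward at 0.15487.
Arbitrage profit = |1,256,532.08 − 1,217,867.27| = GBP 38,665.

GBP 38,665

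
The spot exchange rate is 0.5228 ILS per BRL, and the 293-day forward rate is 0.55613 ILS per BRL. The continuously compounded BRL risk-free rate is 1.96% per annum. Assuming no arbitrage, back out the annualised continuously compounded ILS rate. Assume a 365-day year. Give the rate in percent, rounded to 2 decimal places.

9.66%

T = 293/365 years.
CIP gives F = S · g_ILS/g_BRL, so g_ILS/g_BRL = 0.55613/0.5228 = 1.0637529.
The BRL side grows by e^(0.0196×293/365) = 1.0158581.
That pins the ILS growth at 1.080622.
r = ln(1.080622)/(293/365) = 0.096590 → 9.66%.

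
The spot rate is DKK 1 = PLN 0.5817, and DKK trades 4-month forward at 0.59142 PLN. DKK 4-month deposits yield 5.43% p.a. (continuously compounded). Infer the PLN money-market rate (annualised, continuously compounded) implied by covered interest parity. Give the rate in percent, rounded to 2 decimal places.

T = 4/12 years.
F/S = 0.59142/0.5817 = 1.0167096 = (growth of PLN) / (growth of DKK).
The DKK side grows by e^(0.0543×4/12) = 1.0182648.
Hence g_PLN = 1.0352796.
Take logs: ln 1.0352796 / (4/12) = 0.104015, so 10.40%.

10.40%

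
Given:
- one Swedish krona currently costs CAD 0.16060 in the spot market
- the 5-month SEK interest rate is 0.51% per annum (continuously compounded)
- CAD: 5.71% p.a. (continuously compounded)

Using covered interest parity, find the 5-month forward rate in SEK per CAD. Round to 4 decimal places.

T = 5/12 years.
CAD accumulates by e^(0.0571×5/12) = 1.0240769.
SEK growth factor: e^(0.0051×5/12) = 1.0021273.
Forward (CAD per SEK) = 0.1606 × 1.0240769 / 1.0021273 = 0.1641176.
Quoted the other way: 1/0.1641176 = 6.0932 SEK per CAD.

6.0932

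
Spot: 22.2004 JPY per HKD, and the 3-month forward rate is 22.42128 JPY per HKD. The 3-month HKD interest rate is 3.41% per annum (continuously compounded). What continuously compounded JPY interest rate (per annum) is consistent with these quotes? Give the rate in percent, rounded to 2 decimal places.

7.37%

T = 3/12 years.
By CIP, F/S equals the JPY-to-HKD growth ratio: 22.42128/22.2004 = 1.0099494.
HKD growth factor: e^(0.0341×3/12) = 1.0085614.
So the JPY growth factor = 1.018596.
Take logs: ln 1.018596 / (3/12) = 0.073701, so 7.37%.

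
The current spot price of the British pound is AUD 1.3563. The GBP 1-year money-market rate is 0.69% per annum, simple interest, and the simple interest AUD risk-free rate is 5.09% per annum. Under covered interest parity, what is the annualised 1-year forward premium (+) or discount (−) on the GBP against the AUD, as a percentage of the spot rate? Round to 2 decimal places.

T = 1 year.
F = S · g_AUD/g_GBP = 1.3563 × 1.050900/1.006900 = 1.4155682.
(F − S)/S ÷ T = (1.4155682 − 1.3563)/1.3563/1 = 0.043698 → 4.37%.

+4.37%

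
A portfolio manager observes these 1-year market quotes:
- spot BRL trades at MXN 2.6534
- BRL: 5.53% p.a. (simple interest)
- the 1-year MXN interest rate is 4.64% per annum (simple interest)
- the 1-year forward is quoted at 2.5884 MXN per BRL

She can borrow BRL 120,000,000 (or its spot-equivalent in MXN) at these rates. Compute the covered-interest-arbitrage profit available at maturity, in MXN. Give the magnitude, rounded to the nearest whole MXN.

MXN 5,397,509

T = 1 year.
Invest the BRL and cover forward: 120,000,000 × 1.055300 × 2.5884 = MXN 327,784,622.40.
Convert at spot and invest in MXN: 120,000,000 × 2.6534 × 1.046400 = MXN 333,182,131.20.
The quoted forward undervalues BRL, so borrow BRL, convert to MXN at spot, deposit the MXN at 4.64%, and buy BRL forward at 2.5884 to cover the loan.
Arbitrage profit = |327,784,622.40 − 333,182,131.20| = MXN 5,397,509.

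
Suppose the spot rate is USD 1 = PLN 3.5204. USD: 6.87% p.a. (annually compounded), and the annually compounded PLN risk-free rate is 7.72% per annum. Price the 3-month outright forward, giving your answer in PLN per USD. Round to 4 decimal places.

3.5274

T = 3/12 years.
Growth of 1 PLN over T: (1 + 0.0772)^(3/12) = 1.0187652.
Growth of 1 USD over T: (1 + 0.0687)^(3/12) = 1.0167495.
Forward (PLN per USD) = 3.5204 × 1.0187652 / 1.0167495 = 3.527379.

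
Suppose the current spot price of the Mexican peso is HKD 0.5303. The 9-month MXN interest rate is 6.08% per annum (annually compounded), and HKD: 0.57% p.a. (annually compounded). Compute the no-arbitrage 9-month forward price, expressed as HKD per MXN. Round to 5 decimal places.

T = 9/12 years.
HKD accumulates by (1 + 0.0057)^(9/12) = 1.004272.
MXN accumulates by (1 + 0.0608)^(9/12) = 1.0452619.
CIP: F = S · (grow HKD)/(grow MXN) = 0.5303 × 1.004272/1.0452619 = 0.5095043 HKD per MXN.

0.50950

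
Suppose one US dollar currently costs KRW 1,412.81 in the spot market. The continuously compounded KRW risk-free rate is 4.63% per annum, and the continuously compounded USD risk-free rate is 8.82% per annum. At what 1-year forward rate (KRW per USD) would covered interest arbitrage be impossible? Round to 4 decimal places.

1354.8363

T = 1 year.
KRW growth factor: e^(0.0463×1) = 1.0473885804.
USD accumulates by e^(0.0882×1) = 1.0922065415.
CIP: F = S · (grow KRW)/(grow USD) = 1412.81 × 1.0473885804/1.0922065415 = 1354.836292 KRW per USD.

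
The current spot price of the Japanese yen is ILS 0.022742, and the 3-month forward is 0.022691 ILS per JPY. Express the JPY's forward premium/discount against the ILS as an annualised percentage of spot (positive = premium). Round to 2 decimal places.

-0.90%

T = 3/12 years.
Period premium: (0.022691 − 0.022742)/0.022742 = -0.0022425.
Annualise by dividing by T: -0.0022425 / (3/12) = -0.008970 → -0.90%.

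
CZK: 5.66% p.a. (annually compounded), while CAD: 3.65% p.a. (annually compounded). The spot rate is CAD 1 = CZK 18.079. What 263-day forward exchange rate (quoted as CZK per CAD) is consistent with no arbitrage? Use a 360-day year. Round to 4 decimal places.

T = 263/360 years.
CZK accumulates by (1 + 0.0566)^(263/360) = 1.04104146.
CAD growth factor: (1 + 0.0365)^(263/360) = 1.02653614.
So F = 18.079 × 1.04104146 / 1.02653614 = 18.334463 (CZK/CAD).

18.3345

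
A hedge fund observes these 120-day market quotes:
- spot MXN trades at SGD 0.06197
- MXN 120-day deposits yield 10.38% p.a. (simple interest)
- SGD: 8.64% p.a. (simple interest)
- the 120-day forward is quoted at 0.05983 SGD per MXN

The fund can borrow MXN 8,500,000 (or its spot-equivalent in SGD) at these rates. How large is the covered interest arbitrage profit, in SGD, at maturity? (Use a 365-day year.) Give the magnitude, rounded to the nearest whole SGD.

SGD 15,797

T = 120/365 years.
Keep in MXN, deliver into the forward: 8,500,000·1.03412603·0.05983 = SGD 525,909.96.
Swap to SGD now, deposit: 8,500,000·0.06197·1.02840548 = SGD 541,707.44.
The quoted forward undervalues MXN, so borrow MXN, convert to SGD at spot, deposit the SGD at 8.64%, and buy MXN forward at 0.05983 to cover the loan.
Arbitrage profit = |525,909.96 − 541,707.44| = SGD 15,797.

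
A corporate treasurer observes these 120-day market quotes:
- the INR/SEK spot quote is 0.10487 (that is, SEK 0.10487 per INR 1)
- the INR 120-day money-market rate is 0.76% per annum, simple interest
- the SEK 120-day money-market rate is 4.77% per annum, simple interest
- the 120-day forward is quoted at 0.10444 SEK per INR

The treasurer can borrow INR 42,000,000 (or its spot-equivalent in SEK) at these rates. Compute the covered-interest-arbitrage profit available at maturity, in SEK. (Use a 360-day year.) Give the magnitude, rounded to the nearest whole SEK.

SEK 76,980

T = 120/360 years.
Keep in INR, deliver into the forward: 42,000,000·1.002533333·0.10444 = SEK 4,397,592.41.
Swap to SEK now, deposit: 42,000,000·0.10487·1.015900 = SEK 4,474,572.19.
The quoted forward undervalues INR, so borrow INR, convert to SEK at spot, deposit the SEK at 4.77%, and buy INR forward at 0.10444 to cover the loan.
Profit = 4,474,572.19 − 4,397,592.41 = SEK 76,980.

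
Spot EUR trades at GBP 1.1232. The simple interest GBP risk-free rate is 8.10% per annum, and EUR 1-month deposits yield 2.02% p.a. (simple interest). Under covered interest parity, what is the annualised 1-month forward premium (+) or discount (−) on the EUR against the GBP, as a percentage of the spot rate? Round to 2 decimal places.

T = 1/12 years.
F = S · g_GBP/g_EUR = 1.1232 × 1.006750/1.0016833 = 1.1288814.
Annualised premium = (F − S)/S × (1/T) = (1.1288814 − 1.1232)/1.1232 ÷ (1/12) = 6.07%.

+6.07%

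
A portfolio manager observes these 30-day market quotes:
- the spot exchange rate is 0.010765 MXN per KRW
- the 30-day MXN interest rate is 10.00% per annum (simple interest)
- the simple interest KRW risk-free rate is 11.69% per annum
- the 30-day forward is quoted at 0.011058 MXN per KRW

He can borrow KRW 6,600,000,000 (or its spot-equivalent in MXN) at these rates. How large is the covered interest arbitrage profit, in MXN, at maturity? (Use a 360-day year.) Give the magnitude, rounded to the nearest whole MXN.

MXN 2,052,699

T = 30/360 years.
Invest the KRW and cover forward: 6,600,000,000 × 1.0097416667 × 0.011058 = MXN 73,693,774.11.
Convert at spot and invest in MXN: 6,600,000,000 × 0.010765 × 1.0083333333 = MXN 71,641,075.00.
The quoted forward overvalues KRW, so borrow MXN, buy KRW at spot, deposit the KRW at 11.69%, and sell the proceeds forward at 0.011058.
The gap between the two covered legs is MXN 2,052,699.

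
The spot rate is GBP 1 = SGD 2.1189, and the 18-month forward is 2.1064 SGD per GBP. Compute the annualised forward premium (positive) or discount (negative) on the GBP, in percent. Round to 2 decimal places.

-0.39%

T = 18/12 years.
Period premium: (2.1064 − 2.1189)/2.1189 = -0.0058993.
Annualise by dividing by T: -0.0058993 / (18/12) = -0.003933 → -0.39%.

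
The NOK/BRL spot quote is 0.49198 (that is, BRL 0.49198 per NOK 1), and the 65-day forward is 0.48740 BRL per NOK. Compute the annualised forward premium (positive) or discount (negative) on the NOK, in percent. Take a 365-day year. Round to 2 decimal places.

T = 65/365 years.
NOK trades forward at -0.93093% vs spot over the period.
Annualise by dividing by T: -0.0093093 / (65/365) = -0.052275 → -5.23%.

-5.23%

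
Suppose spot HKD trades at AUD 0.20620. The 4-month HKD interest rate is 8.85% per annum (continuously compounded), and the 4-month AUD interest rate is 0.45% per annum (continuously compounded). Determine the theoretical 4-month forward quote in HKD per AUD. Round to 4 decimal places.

T = 4/12 years.
AUD accumulates by e^(0.0045×4/12) = 1.0015011.
HKD accumulates by e^(0.0885×4/12) = 1.0299394.
So F = 0.2062 × 1.0015011 / 1.0299394 = 0.2005065 (AUD/HKD).
Invert for HKD per AUD: 1 / 0.2005065 = 4.9874.

4.9874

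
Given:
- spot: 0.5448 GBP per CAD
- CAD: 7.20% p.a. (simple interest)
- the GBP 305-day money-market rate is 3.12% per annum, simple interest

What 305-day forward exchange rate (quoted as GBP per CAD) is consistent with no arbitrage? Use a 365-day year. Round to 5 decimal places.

T = 305/365 years.
GBP growth factor: 1 + 0.0312×305/365 = 1.0260712.
CAD accumulates by 1 + 0.0720×305/365 = 1.0601644.
CIP: F = S · (grow GBP)/(grow CAD) = 0.5448 × 1.0260712/1.0601644 = 0.5272801 GBP per CAD.

0.52728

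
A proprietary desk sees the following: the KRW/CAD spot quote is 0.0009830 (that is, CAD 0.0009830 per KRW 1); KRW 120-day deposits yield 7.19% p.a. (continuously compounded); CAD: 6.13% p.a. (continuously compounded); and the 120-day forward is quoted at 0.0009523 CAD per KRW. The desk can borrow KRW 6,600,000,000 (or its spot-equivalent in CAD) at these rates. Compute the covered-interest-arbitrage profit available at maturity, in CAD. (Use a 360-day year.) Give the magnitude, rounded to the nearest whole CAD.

CAD 184,097

T = 120/360 years.
Route A — deposit KRW, sell forward: 6,600,000,000 × 1.024256175 × 0.0009523 = CAD 6,437,634.43.
Route B — convert at spot, deposit CAD: 6,600,000,000 × 0.0009830 × 1.020643523 = CAD 6,621,731.05.
The quoted forward undervalues KRW, so borrow KRW, convert to CAD at spot, deposit the CAD at 6.13%, and buy KRW forward at 0.0009523 to cover the loan.
The gap between the two covered legs is CAD 184,097.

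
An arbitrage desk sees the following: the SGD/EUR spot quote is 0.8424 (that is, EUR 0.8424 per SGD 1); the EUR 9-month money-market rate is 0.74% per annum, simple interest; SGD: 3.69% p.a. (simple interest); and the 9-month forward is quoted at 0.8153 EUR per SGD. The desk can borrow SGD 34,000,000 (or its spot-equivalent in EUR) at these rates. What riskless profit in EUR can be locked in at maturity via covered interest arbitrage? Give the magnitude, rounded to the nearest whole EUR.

T = 9/12 years.
Invest the SGD and cover forward: 34,000,000 × 1.027675 × 0.8153 = EUR 28,487,356.54.
Convert at spot and invest in EUR: 34,000,000 × 0.8424 × 1.005550 = EUR 28,800,560.88.
The quoted forward undervalues SGD, so borrow SGD, convert to EUR at spot, deposit the EUR at 0.74%, and buy SGD forward at 0.8153 to cover the loan.
Profit = 28,800,560.88 − 28,487,356.54 = EUR 313,204.

EUR 313,204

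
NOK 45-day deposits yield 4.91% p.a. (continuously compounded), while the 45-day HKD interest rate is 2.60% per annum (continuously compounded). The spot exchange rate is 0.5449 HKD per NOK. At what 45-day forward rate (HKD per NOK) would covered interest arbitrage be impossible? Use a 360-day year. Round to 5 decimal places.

T = 45/360 years.
HKD growth factor: e^(0.0260×45/360) = 1.0032553.
NOK accumulates by e^(0.0491×45/360) = 1.0061564.
Forward (HKD per NOK) = 0.5449 × 1.0032553 / 1.0061564 = 0.5433289.

0.54333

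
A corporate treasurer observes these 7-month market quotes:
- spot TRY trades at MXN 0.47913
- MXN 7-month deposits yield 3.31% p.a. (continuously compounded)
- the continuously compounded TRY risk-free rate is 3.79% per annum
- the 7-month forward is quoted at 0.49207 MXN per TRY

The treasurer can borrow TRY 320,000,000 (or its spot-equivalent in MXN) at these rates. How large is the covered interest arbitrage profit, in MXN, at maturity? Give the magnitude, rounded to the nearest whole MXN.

T = 7/12 years.
Route A — deposit TRY, sell forward: 320,000,000 × 1.02235453355 × 0.49207 = MXN 160,982,398.50.
Route B — convert at spot, deposit MXN: 320,000,000 × 0.47913 × 1.01949594474 = MXN 156,310,749.44.
The quoted forward overvalues TRY, so borrow MXN, buy TRY at spot, deposit the TRY at 3.79%, and sell the proceeds forward at 0.49207.
Profit = 160,982,398.50 − 156,310,749.44 = MXN 4,671,649.

MXN 4,671,649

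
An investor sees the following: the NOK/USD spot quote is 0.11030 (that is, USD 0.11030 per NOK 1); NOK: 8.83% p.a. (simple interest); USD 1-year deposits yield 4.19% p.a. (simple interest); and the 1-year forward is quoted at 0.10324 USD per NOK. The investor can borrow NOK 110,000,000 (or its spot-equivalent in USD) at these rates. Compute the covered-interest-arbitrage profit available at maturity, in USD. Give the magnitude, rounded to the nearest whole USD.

USD 282,203

T = 1 year.
Invest the NOK and cover forward: 110,000,000 × 1.088300 × 0.10324 = USD 12,359,170.12.
Convert at spot and invest in USD: 110,000,000 × 0.11030 × 1.041900 = USD 12,641,372.70.
The quoted forward undervalues NOK, so borrow NOK, convert to USD at spot, deposit the USD at 4.19%, and buy NOK forward at 0.10324 to cover the loan.
Profit = 12,641,372.70 − 12,359,170.12 = USD 282,203.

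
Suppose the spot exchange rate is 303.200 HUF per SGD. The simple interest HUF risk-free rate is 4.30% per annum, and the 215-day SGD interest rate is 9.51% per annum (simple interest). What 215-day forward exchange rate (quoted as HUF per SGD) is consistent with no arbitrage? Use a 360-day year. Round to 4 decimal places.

T = 215/360 years.
HUF accumulates by 1 + 0.0430×215/360 = 1.025680556.
SGD accumulates by 1 + 0.0951×215/360 = 1.056795833.
CIP: F = S · (grow HUF)/(grow SGD) = 303.2 × 1.025680556/1.056795833 = 294.272872 HUF per SGD.

294.2729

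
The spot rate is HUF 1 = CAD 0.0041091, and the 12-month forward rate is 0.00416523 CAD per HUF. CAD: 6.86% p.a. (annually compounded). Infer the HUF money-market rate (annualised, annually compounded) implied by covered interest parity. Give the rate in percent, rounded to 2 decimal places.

5.42%

T = 1 year.
CIP gives F = S · g_CAD/g_HUF, so g_CAD/g_HUF = 0.00416523/0.0041091 = 1.0136599.
The CAD side grows by (1 + 0.0686)^1 = 1.068600.
That pins the HUF growth at 1.0541997.
Annualise: 1.0541997^(1/1) − 1 = 0.054200 = 5.42%.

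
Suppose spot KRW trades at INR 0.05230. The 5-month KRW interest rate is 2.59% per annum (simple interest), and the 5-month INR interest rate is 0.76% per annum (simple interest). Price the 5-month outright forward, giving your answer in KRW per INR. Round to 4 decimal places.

19.2658

T = 5/12 years.
INR growth factor: 1 + 0.0076×5/12 = 1.00316667.
KRW accumulates by 1 + 0.0259×5/12 = 1.01079167.
CIP: F = S · (grow INR)/(grow KRW) = 0.0523 × 1.00316667/1.01079167 = 0.051905470 INR per KRW.
Invert for KRW per INR: 1 / 0.051905470 = 19.2658.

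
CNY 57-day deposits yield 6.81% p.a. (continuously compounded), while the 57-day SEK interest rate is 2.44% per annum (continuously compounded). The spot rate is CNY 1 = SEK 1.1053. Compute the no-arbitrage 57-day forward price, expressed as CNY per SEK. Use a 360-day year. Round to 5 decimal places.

0.91101

T = 57/360 years.
SEK accumulates by e^(0.0244×57/360) = 1.0038708.
CNY accumulates by e^(0.0681×57/360) = 1.0108408.
Forward (SEK per CNY) = 1.1053 × 1.0038708 / 1.0108408 = 1.097679.
Quoted the other way: 1/1.097679 = 0.91101 CNY per SEK.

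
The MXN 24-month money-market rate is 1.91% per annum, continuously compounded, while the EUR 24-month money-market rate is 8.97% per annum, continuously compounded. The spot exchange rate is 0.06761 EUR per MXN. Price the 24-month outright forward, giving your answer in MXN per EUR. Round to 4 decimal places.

T = 2 years.
EUR growth factor: e^(0.0897×2) = 1.19649925.
MXN accumulates by e^(0.0191×2) = 1.038939.
So F = 0.06761 × 1.19649925 / 1.038939 = 0.077863392 (EUR/MXN).
Invert for MXN per EUR: 1 / 0.077863392 = 12.8430.

12.8430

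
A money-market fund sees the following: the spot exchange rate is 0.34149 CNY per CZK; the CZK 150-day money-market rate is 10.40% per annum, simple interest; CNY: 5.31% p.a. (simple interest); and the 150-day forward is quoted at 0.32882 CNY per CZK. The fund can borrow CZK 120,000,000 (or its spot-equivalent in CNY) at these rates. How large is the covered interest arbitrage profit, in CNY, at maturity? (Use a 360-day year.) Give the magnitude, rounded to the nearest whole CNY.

CNY 717,192

T = 150/360 years.
Route A — deposit CZK, sell forward: 120,000,000 × 1.0433333333 × 0.32882 = CNY 41,168,264.00.
Route B — convert at spot, deposit CNY: 120,000,000 × 0.34149 × 1.022125 = CNY 41,885,455.95.
The quoted forward undervalues CZK, so borrow CZK, convert to CNY at spot, deposit the CNY at 5.31%, and buy CZK forward at 0.32882 to cover the loan.
Profit = 41,885,455.95 − 41,168,264.00 = CNY 717,192.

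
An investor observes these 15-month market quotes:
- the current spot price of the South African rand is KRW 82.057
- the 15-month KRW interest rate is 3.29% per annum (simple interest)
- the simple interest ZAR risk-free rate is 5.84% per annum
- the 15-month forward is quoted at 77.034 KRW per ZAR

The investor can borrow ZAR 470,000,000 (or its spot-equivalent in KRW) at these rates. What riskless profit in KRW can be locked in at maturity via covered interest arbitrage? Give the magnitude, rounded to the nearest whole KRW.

KRW 1,303,832,699

T = 15/12 years.
Keep in ZAR, deliver into the forward: 470,000,000·1.073000·77.034 = KRW 38,849,016,540.00.
Swap to KRW now, deposit: 470,000,000·82.057·1.041125 = KRW 40,152,849,238.75.
The quoted forward undervalues ZAR, so borrow ZAR, convert to KRW at spot, deposit the KRW at 3.29%, and buy ZAR forward at 77.034 to cover the loan.
Arbitrage profit = |38,849,016,540.00 − 40,152,849,238.75| = KRW 1,303,832,699.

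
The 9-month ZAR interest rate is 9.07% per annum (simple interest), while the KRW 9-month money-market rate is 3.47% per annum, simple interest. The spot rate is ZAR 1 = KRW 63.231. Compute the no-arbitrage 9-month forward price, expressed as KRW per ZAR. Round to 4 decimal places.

T = 9/12 years.
KRW growth factor: 1 + 0.0347×9/12 = 1.026025.
Growth of 1 ZAR over T: 1 + 0.0907×9/12 = 1.068025.
So F = 63.231 × 1.026025 / 1.068025 = 60.744446 (KRW/ZAR).

60.7444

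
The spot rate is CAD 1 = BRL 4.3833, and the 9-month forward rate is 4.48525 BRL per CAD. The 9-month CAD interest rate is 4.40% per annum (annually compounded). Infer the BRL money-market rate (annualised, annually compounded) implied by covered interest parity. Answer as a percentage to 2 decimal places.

T = 9/12 years.
By CIP, F/S equals the BRL-to-CAD growth ratio: 4.48525/4.3833 = 1.0232587.
The CAD side grows by (1 + 0.0440)^(9/12) = 1.0328217.
That pins the BRL growth at 1.0568438.
r = 1.0568438^(12/9) − 1 = 0.076501 → 7.65%.

7.65%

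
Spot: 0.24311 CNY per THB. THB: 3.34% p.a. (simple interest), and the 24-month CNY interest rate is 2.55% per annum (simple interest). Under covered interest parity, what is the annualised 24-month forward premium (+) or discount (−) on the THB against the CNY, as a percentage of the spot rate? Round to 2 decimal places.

T = 2 years.
F = S · g_CNY/g_THB = 0.24311 × 1.051000/1.066800 = 0.23950938.
(F − S)/S ÷ T = (0.23950938 − 0.24311)/0.24311/2 = -0.007405 → -0.74%.

-0.74%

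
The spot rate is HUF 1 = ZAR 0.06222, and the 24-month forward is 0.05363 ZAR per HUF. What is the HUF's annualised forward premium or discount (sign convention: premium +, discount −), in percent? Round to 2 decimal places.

-6.90%

T = 2 years.
(F − S)/S = (0.05363 − 0.06222)/0.06222 = -0.1380585.
×(1/T) gives -6.90% p.a.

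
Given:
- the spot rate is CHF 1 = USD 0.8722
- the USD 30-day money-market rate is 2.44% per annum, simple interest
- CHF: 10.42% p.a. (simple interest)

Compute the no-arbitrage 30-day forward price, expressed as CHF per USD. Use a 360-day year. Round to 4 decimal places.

T = 30/360 years.
USD accumulates by 1 + 0.0244×30/360 = 1.0020333.
CHF accumulates by 1 + 0.1042×30/360 = 1.0086833.
CIP: F = S · (grow USD)/(grow CHF) = 0.8722 × 1.0020333/1.0086833 = 0.8664498 USD per CHF.
Invert for CHF per USD: 1 / 0.8664498 = 1.1541.

1.1541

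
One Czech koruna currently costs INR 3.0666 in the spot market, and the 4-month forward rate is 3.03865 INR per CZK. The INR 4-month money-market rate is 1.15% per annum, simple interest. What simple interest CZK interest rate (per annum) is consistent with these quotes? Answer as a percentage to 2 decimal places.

T = 4/12 years.
By CIP, F/S equals the INR-to-CZK growth ratio: 3.03865/3.0666 = 0.9908857.
INR growth factor: 1 + 0.0115×4/12 = 1.0038333.
That pins the CZK growth at 1.0130667.
r = (1.0130667 − 1)/(4/12) = 0.039200 → 3.92%.

3.92%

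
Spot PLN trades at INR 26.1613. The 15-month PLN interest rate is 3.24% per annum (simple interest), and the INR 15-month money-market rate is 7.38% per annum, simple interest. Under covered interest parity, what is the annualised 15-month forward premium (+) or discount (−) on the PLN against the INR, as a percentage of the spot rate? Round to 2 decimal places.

T = 15/12 years.
CIP forward (INR per PLN) = 26.1613 × 1.092250/1.040500 = 27.4624507.
(F − S)/S ÷ T = (27.4624507 − 26.1613)/26.1613/(15/12) = 0.039789 → 3.98%.

+3.98%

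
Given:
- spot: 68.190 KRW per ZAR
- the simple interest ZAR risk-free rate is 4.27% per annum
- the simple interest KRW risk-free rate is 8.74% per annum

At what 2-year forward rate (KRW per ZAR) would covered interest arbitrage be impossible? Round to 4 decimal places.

T = 2 years.
KRW growth factor: 1 + 0.0874×2 = 1.174800.
ZAR accumulates by 1 + 0.0427×2 = 1.085400.
So F = 68.19 × 1.174800 / 1.085400 = 73.806534 (KRW/ZAR).

73.8065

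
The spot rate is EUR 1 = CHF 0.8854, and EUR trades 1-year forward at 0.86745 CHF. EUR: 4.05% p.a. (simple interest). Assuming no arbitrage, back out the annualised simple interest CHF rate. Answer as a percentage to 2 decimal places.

1.94%

T = 1 year.
By CIP, F/S equals the CHF-to-EUR growth ratio: 0.86745/0.8854 = 0.9797267.
The EUR side grows by 1 + 0.0405×1 = 1.040500.
That pins the CHF growth at 1.0194056.
(1.0194056 − 1)/T = 0.019406, i.e. 1.94%.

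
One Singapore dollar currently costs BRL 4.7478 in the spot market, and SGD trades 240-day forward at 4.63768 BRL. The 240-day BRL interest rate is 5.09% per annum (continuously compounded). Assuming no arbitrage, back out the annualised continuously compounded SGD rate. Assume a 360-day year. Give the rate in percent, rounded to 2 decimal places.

T = 240/360 years.
By CIP, F/S equals the BRL-to-SGD growth ratio: 4.63768/4.7478 = 0.9768061.
BRL growth factor: e^(0.0509×240/360) = 1.0345156.
That pins the SGD growth at 1.0590798.
r = ln(1.0590798)/(240/360) = 0.086101 → 8.61%.

8.61%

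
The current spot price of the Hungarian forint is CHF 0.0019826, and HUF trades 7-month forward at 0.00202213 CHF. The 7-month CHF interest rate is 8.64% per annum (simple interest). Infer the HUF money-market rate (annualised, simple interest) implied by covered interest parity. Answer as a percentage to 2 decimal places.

5.12%

T = 7/12 years.
CIP gives F = S · g_CHF/g_HUF, so g_CHF/g_HUF = 0.00202213/0.0019826 = 1.0199385.
The CHF side grows by 1 + 0.0864×7/12 = 1.050400.
So the HUF growth factor = 1.029866.
r = (1.029866 − 1)/(7/12) = 0.051199 → 5.12%.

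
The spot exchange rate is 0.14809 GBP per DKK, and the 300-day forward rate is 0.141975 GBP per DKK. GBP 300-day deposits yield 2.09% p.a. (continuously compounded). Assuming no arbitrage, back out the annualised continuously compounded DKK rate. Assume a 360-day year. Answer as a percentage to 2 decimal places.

T = 300/360 years.
F/S = 0.141975/0.14809 = 0.9587075 = (growth of GBP) / (growth of DKK).
GBP growth factor: e^(0.0209×300/360) = 1.0175692.
That pins the DKK growth at 1.0613969.
Take logs: ln 1.0613969 / (300/360) = 0.071503, so 7.15%.

7.15%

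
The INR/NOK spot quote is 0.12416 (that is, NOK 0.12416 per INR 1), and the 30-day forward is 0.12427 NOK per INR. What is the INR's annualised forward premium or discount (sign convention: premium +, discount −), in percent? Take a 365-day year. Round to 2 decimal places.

T = 30/365 years.
INR trades forward at +0.08860% vs spot over the period.
Annualise by dividing by T: 0.0008860 / (30/365) = 0.010780 → 1.08%.

+1.08%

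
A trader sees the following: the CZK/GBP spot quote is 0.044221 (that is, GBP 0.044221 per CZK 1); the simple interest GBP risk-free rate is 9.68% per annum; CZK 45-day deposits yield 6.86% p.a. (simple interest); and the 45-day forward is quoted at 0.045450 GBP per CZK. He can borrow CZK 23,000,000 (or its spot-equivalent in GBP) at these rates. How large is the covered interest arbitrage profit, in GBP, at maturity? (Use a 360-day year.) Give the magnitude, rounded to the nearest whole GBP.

T = 45/360 years.
Invest the CZK and cover forward: 23,000,000 × 1.008575 × 0.045450 = GBP 1,054,313.88.
Convert at spot and invest in GBP: 23,000,000 × 0.044221 × 1.012100 = GBP 1,029,389.70.
The quoted forward overvalues CZK, so borrow GBP, buy CZK at spot, deposit the CZK at 6.86%, and sell the proceeds forward at 0.045450.
Arbitrage profit = |1,054,313.88 − 1,029,389.70| = GBP 24,924.

GBP 24,924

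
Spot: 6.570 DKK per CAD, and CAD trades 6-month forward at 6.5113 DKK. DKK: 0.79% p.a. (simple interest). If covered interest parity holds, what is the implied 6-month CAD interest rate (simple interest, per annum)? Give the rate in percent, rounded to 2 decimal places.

T = 6/12 years.
F/S = 6.5113/6.57 = 0.9910654 = (growth of DKK) / (growth of CAD).
The DKK side grows by 1 + 0.0079×6/12 = 1.003950.
That pins the CAD growth at 1.0130008.
r = (1.0130008 − 1)/(6/12) = 0.026002 → 2.60%.

2.60%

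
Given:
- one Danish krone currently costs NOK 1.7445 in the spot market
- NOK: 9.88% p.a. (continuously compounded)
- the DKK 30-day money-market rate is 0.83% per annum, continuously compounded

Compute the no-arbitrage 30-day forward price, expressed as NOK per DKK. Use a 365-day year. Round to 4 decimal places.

T = 30/365 years.
NOK accumulates by e^(0.0988×30/365) = 1.0081536.
DKK accumulates by e^(0.0083×30/365) = 1.0006824.
CIP: F = S · (grow NOK)/(grow DKK) = 1.7445 × 1.0081536/1.0006824 = 1.757525 NOK per DKK.

1.7575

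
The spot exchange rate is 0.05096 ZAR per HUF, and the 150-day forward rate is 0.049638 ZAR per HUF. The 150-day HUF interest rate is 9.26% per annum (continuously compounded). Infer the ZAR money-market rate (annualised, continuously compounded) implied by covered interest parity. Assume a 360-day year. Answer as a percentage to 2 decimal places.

T = 150/360 years.
F/S = 0.049638/0.05096 = 0.9740581 = (growth of ZAR) / (growth of HUF).
The HUF side grows by e^(0.0926×150/360) = 1.0393373.
Hence g_ZAR = 1.0123749.
r = ln(1.0123749)/(150/360) = 0.029517 → 2.95%.

2.95%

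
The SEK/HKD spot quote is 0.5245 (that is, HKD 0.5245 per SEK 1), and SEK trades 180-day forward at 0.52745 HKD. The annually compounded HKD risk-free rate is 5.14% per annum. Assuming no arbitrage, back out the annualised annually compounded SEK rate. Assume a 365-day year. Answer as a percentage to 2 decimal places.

T = 180/365 years.
By CIP, F/S equals the HKD-to-SEK growth ratio: 0.52745/0.5245 = 1.0056244.
HKD growth factor: (1 + 0.0514)^(180/365) = 1.025026.
Hence g_SEK = 1.0192931.
Annualise: 1.0192931^(365/180) − 1 = 0.039510 = 3.95%.

3.95%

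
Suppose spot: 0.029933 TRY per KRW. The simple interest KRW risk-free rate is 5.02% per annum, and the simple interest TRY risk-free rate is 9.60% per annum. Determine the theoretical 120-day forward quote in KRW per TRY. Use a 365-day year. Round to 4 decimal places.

32.9203

T = 120/365 years.
TRY accumulates by 1 + 0.0960×120/365 = 1.03156164.
KRW growth factor: 1 + 0.0502×120/365 = 1.01650411.
Forward (TRY per KRW) = 0.029933 × 1.03156164 / 1.01650411 = 0.030376399.
Quoted the other way: 1/0.030376399 = 32.9203 KRW per TRY.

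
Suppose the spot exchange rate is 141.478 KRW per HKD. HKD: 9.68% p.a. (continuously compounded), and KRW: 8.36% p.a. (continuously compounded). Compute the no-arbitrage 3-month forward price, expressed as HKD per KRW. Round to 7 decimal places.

0.0070916

T = 3/12 years.
KRW growth factor: e^(0.0836×3/12) = 1.0211199.
HKD accumulates by e^(0.0968×3/12) = 1.0244952.
Forward (KRW per HKD) = 141.478 × 1.0211199 / 1.0244952 = 141.0119.
Quoted the other way: 1/141.0119 = 0.0070916 HKD per KRW.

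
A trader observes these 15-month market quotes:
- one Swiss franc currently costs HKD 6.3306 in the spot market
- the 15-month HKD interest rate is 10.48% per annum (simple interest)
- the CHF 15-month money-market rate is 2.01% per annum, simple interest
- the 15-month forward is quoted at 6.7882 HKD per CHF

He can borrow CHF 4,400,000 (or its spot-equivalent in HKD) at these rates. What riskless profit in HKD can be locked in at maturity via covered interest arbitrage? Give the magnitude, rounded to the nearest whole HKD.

T = 15/12 years.
Route A — deposit CHF, sell forward: 4,400,000 × 1.025125 × 6.7882 = HKD 30,618,515.51.
Route B — convert at spot, deposit HKD: 4,400,000 × 6.3306 × 1.131000 = HKD 31,503,597.84.
The quoted forward undervalues CHF, so borrow CHF, convert to HKD at spot, deposit the HKD at 10.48%, and buy CHF forward at 6.7882 to cover the loan.
The gap between the two covered legs is HKD 885,082.

HKD 885,082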